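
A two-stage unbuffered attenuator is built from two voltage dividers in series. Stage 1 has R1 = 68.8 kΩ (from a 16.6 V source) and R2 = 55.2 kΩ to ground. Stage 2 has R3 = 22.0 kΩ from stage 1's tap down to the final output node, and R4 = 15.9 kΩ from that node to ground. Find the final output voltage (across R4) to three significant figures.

Stage 2 presents R3+R4 = 37.90 kΩ as a load on stage 1's tap.
Stage 1's lower leg becomes R2‖(R3+R4) = 22.47 kΩ, so V_mid = 16.6 × 22.47/91.27 = 4.087 V.
Stage 2 is itself unloaded: V_out = V_mid × R4/(R3+R4) = 4.087 × 15.9/37.90 = 1.71 V.

V_out ≈ 1.71 V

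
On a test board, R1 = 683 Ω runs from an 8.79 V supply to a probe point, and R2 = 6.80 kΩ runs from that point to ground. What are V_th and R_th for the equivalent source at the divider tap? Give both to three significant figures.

V_th = 7.99 V, R_th = 621 Ω

V_th is the open-circuit tap voltage: 8.79 × 6800/(683 + 6800) = 7.99 V.
With the supply zeroed, R1 and R2 appear in parallel from the tap: R_th = R1‖R2 = (683 × 6800)/7483 = 621 Ω.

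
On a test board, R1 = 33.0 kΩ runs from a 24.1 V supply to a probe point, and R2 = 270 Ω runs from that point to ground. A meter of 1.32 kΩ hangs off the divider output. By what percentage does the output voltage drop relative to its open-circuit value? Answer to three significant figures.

16.9 %

The divider's output (Thévenin) resistance is R1‖R2 = 267.8 Ω.
Fractional drop under load = R_th/(R_th + R_L) = 267.8 / (267.8 + 1320) = 0.1687.
So the output falls by 16.9 %.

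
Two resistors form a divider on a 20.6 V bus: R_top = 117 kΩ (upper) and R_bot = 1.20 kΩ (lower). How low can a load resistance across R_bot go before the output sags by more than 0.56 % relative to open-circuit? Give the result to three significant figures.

Output resistance R_th = R_top‖R_bot = (117 × 1.20)/118.2 = 1.188 kΩ.
The fractional drop is R_th/(R_th + R_L); requiring this ≤ 0.00560 gives R_L ≥ R_th(1/0.00560 − 1) = 1.188 × 177.6 = 211 kΩ.

R_L(min) ≈ 211 kΩ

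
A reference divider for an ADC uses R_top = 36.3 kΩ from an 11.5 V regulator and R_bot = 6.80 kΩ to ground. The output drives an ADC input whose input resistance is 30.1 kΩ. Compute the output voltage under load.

V_out ≈ 1.52 V

The load sits in parallel with R_bot: R_bot‖R_L = (6.80 × 30.1) / (6.80 + 30.1) = 5.547 kΩ.
V_out = 11.5 × 5.547 / (36.3 + 5.547) = 11.5 × 5.547/41.85 = 1.52 V.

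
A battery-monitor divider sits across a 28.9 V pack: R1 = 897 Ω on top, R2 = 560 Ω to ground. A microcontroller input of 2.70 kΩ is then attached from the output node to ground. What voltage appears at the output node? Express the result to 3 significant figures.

V_out ≈ 9.85 V

The load sits in parallel with R2: R2‖R_L = (560 × 2700) / (560 + 2700) = 463.8 Ω.
V_out = 28.9 × 463.8 / (897 + 463.8) = 28.9 × 463.8/1361 = 9.85 V.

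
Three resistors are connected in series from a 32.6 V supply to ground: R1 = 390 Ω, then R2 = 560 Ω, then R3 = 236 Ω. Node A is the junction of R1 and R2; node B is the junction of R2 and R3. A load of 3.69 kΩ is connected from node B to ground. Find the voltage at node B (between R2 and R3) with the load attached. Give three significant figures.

At node B, R3 is in parallel with the load: R3‖R_L = 221.8 Ω.
Below node A the resistance is R2 + (R3‖R_L) = 781.8 Ω, so V_A = 32.6 × 781.8/1172 = 21.75 V.
Then V_B = V_A × (R3‖R_L)/(R2 + R3‖R_L) = 21.75 × 221.8/781.8 = 6.17 V.

V ≈ 6.17 V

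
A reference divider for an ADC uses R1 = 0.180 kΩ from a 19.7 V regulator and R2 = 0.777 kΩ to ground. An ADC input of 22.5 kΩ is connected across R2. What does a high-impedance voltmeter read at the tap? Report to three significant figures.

The load sits in parallel with R2: R2‖R_L = (777 × 22500) / (777 + 22500) = 751.1 Ω.
V_out = 19.7 × 751.1 / (180 + 751.1) = 19.7 × 751.1/931.1 = 15.9 V.

V_out ≈ 15.9 V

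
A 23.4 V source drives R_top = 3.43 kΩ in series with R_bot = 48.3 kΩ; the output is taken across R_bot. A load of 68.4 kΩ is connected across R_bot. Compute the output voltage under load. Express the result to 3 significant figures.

The load sits in parallel with R_bot: R_bot‖R_L = (48.3 × 68.4) / (48.3 + 68.4) = 28.31 kΩ.
V_out = 23.4 × 28.31 / (3.43 + 28.31) = 23.4 × 28.31/31.74 = 20.9 V.
(Unloaded it would have been 21.8 V.)

V_out ≈ 20.9 V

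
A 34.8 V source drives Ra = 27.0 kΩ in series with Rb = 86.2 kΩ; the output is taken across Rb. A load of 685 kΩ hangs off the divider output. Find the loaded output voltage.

V_out ≈ 25.7 V

The load sits in parallel with Rb: Rb‖R_L = (86.2 × 685) / (86.2 + 685) = 76.57 kΩ.
V_out = 34.8 × 76.57 / (27.0 + 76.57) = 34.8 × 76.57/103.6 = 25.7 V.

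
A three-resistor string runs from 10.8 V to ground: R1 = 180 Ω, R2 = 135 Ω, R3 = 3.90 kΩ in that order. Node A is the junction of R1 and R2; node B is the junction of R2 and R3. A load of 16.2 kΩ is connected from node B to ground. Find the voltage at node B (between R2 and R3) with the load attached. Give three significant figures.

V ≈ 9.82 V

At node B, R3 is in parallel with the load: R3‖R_L = 3143 Ω.
Below node A the resistance is R2 + (R3‖R_L) = 3278 Ω, so V_A = 10.8 × 3278/3458 = 10.24 V.
Then V_B = V_A × (R3‖R_L)/(R2 + R3‖R_L) = 10.24 × 3143/3278 = 9.82 V.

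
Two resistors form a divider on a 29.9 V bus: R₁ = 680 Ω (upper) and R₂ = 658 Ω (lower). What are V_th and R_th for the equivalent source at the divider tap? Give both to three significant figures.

V_th is the open-circuit tap voltage: 29.9 × 658/(680 + 658) = 14.7 V.
With the supply zeroed, R₁ and R₂ appear in parallel from the tap: R_th = R₁‖R₂ = (680 × 658)/1338 = 334 Ω.

V_th = 14.7 V, R_th = 334 Ω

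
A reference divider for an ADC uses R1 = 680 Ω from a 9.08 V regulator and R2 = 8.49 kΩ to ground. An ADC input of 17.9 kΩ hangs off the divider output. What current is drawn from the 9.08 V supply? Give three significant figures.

I ≈ 1.41 mA

R2‖R_L = 5759 Ω, so the source sees R1 + R2‖R_L = 6439 Ω.
I = 9.08 V / 6439 Ω = 1.41 mA.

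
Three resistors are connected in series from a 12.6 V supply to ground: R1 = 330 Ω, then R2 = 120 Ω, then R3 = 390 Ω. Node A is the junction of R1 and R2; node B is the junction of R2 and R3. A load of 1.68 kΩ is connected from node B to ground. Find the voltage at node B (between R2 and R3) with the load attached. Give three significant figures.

At node B, R3 is in parallel with the load: R3‖R_L = 316.5 Ω.
Below node A the resistance is R2 + (R3‖R_L) = 436.5 Ω, so V_A = 12.6 × 436.5/766.5 = 7.175 V.
Then V_B = V_A × (R3‖R_L)/(R2 + R3‖R_L) = 7.175 × 316.5/436.5 = 5.20 V.

V ≈ 5.20 V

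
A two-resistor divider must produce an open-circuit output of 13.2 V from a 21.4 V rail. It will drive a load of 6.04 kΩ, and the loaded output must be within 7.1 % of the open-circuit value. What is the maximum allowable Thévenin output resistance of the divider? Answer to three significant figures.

R_th ≤ 462 Ω

Loading drop = R_th/(R_th + R_L) ≤ 0.0710, so R_th ≤ R_L · ε/(1−ε) = 6.04 kΩ × 0.0710/0.9290 = 462 Ω.
(Any R1, R2 with R2/(R1+R2) = 0.617 and R1‖R2 ≤ 462 Ω will meet the spec.)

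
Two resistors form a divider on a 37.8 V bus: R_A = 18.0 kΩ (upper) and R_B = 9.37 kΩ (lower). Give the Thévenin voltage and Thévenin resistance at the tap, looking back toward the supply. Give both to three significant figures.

V_th is the open-circuit tap voltage: 37.8 × 9.37/(18.0 + 9.37) = 12.9 V.
With the supply zeroed, R_A and R_B appear in parallel from the tap: R_th = R_A‖R_B = (18.0 × 9.37)/27.37 = 6.16 kΩ.

V_th = 12.9 V, R_th = 6.16 kΩ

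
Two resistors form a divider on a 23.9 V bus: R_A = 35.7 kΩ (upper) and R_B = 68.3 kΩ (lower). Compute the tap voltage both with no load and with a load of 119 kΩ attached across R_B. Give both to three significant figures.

Unloaded: 15.7 V; loaded: 13.1 V

Open-circuit: V = 23.9 × 68.3/(35.7 + 68.3) = 15.7 V.
With the load, R_B becomes R_B‖R_L = 43.39 kΩ, so V = 23.9 × 43.39/79.09 = 13.1 V.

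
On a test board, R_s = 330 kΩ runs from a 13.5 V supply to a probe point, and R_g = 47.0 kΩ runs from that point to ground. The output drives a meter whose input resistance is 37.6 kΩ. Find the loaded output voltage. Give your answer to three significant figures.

The load sits in parallel with R_g: R_g‖R_L = (47.0 × 37.6) / (47.0 + 37.6) = 20.89 kΩ.
V_out = 13.5 × 20.89 / (330 + 20.89) = 13.5 × 20.89/350.9 = 0.804 V.

V_out ≈ 0.804 V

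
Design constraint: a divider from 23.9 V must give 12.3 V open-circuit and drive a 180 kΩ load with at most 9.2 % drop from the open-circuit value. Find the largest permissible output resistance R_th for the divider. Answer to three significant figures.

Loading drop = R_th/(R_th + R_L) ≤ 0.0920, so R_th ≤ R_L · ε/(1−ε) = 180 kΩ × 0.0920/0.9080 = 18.2 kΩ.
(Any R1, R2 with R2/(R1+R2) = 0.515 and R1‖R2 ≤ 18.2 kΩ will meet the spec.)

R_th ≤ 18.2 kΩ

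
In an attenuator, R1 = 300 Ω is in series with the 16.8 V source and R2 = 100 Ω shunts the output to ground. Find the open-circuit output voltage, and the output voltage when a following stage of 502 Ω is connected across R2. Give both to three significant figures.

Unloaded: 4.20 V; loaded: 3.65 V

Open-circuit: V = 16.8 × 100/(300 + 100) = 4.20 V.
With the load, R2 becomes R2‖R_L = 83.39 Ω, so V = 16.8 × 83.39/383.4 = 3.65 V.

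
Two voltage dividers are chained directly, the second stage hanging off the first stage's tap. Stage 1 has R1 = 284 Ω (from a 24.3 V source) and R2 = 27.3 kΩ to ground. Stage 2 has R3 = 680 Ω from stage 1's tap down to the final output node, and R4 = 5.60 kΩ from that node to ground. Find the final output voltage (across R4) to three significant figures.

V_out ≈ 20.5 V

Stage 2 presents R3+R4 = 6280 Ω as a load on stage 1's tap.
Stage 1's lower leg becomes R2‖(R3+R4) = 5106 Ω, so V_mid = 24.3 × 5106/5390 = 23.02 V.
Stage 2 is itself unloaded: V_out = V_mid × R4/(R3+R4) = 23.02 × 5600/6280 = 20.5 V.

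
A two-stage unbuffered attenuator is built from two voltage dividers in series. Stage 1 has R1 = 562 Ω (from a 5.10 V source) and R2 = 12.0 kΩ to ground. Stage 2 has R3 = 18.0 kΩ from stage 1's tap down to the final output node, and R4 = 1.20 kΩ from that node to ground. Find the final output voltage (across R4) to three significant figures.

V_out ≈ 0.296 V

Stage 2 presents R3+R4 = 19200 Ω as a load on stage 1's tap.
Stage 1's lower leg becomes R2‖(R3+R4) = 7385 Ω, so V_mid = 5.10 × 7385/7947 = 4.739 V.
Stage 2 is itself unloaded: V_out = V_mid × R4/(R3+R4) = 4.739 × 1200/19200 = 0.296 V.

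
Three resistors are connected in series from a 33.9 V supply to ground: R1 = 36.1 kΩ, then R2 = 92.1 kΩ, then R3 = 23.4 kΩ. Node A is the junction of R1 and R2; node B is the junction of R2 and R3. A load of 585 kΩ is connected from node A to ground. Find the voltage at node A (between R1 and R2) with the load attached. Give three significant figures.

V ≈ 24.7 V

Below node A the series string R2+R3 = 115.5 kΩ sits in parallel with the 585 kΩ load: 96.46 kΩ.
V_A = 33.9 × 96.46/(36.1 + 96.46) = 24.7 V.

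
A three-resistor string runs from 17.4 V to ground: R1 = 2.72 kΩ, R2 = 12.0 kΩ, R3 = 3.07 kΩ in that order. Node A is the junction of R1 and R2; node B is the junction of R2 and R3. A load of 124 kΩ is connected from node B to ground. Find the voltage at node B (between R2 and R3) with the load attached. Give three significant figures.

At node B, R3 is in parallel with the load: R3‖R_L = 2.996 kΩ.
Below node A the resistance is R2 + (R3‖R_L) = 15.00 kΩ, so V_A = 17.4 × 15.00/17.72 = 14.73 V.
Then V_B = V_A × (R3‖R_L)/(R2 + R3‖R_L) = 14.73 × 2.996/15.00 = 2.94 V.

V ≈ 2.94 V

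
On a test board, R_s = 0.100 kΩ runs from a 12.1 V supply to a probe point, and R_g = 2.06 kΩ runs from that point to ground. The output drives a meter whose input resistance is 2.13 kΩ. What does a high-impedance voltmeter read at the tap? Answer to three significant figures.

V_out ≈ 11.0 V

The load sits in parallel with R_g: R_g‖R_L = (2060 × 2130) / (2060 + 2130) = 1047 Ω.
V_out = 12.1 × 1047 / (100 + 1047) = 12.1 × 1047/1147 = 11.0 V.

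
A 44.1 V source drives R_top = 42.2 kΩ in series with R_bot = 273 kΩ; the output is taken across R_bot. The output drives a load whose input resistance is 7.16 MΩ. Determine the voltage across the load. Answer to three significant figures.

V_out ≈ 38.0 V

The load sits in parallel with R_bot: R_bot‖R_L = (273 × 7160) / (273 + 7160) = 263.0 kΩ.
V_out = 44.1 × 263.0 / (42.2 + 263.0) = 44.1 × 263.0/305.2 = 38.0 V.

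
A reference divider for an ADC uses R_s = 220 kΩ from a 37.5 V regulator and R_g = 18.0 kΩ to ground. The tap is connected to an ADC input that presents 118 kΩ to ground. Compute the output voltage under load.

The load sits in parallel with R_g: R_g‖R_L = (18.0 × 118) / (18.0 + 118) = 15.62 kΩ.
V_out = 37.5 × 15.62 / (220 + 15.62) = 37.5 × 15.62/235.6 = 2.49 V.
(Unloaded it would have been 2.84 V.)

V_out ≈ 2.49 V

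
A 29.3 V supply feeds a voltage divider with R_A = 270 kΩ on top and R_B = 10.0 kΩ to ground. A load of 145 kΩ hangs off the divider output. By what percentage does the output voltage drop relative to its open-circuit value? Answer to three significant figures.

6.24 %

The divider's output (Thévenin) resistance is R_A‖R_B = 9.643 kΩ.
Fractional drop under load = R_th/(R_th + R_L) = 9.643 / (9.643 + 145) = 0.06236.
So the output falls by 6.24 %.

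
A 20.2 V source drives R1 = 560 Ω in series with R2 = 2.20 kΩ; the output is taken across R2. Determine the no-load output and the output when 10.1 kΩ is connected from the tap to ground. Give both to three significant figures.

Open-circuit: V = 20.2 × 2200/(560 + 2200) = 16.1 V.
With the load, R2 becomes R2‖R_L = 1807 Ω, so V = 20.2 × 1807/2367 = 15.4 V.

Unloaded: 16.1 V; loaded: 15.4 V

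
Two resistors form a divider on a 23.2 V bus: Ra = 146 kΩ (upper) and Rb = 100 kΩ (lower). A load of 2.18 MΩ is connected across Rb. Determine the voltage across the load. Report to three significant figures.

V_out ≈ 9.18 V

The load sits in parallel with Rb: Rb‖R_L = (100 × 2180) / (100 + 2180) = 95.61 kΩ.
V_out = 23.2 × 95.61 / (146 + 95.61) = 23.2 × 95.61/241.6 = 9.18 V.
(Unloaded it would have been 9.43 V.)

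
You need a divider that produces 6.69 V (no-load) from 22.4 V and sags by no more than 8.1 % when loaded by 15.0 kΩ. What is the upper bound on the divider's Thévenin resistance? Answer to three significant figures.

Loading drop = R_th/(R_th + R_L) ≤ 0.0810, so R_th ≤ R_L · ε/(1−ε) = 15.0 kΩ × 0.0810/0.9190 = 1.32 kΩ.
(Any R1, R2 with R2/(R1+R2) = 0.299 and R1‖R2 ≤ 1.32 kΩ will meet the spec.)

R_th ≤ 1.32 kΩ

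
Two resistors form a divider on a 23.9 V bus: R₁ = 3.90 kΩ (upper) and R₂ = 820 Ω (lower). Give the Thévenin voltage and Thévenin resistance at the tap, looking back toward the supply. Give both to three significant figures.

V_th = 4.15 V, R_th = 678 Ω

V_th is the open-circuit tap voltage: 23.9 × 820/(3900 + 820) = 4.15 V.
With the supply zeroed, R₁ and R₂ appear in parallel from the tap: R_th = R₁‖R₂ = (3900 × 820)/4720 = 678 Ω.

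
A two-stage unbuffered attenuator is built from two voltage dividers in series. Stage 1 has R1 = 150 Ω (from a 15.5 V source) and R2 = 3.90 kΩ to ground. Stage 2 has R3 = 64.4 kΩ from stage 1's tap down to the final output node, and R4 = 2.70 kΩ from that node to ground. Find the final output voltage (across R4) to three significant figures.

Stage 2 presents R3+R4 = 67100 Ω as a load on stage 1's tap.
Stage 1's lower leg becomes R2‖(R3+R4) = 3686 Ω, so V_mid = 15.5 × 3686/3836 = 14.89 V.
Stage 2 is itself unloaded: V_out = V_mid × R4/(R3+R4) = 14.89 × 2700/67100 = 0.599 V.

V_out ≈ 0.599 V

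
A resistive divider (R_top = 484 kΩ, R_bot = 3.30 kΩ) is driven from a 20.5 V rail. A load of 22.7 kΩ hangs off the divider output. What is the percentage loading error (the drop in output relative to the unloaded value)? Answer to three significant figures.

The divider's output (Thévenin) resistance is R_top‖R_bot = 3.278 kΩ.
Fractional drop under load = R_th/(R_th + R_L) = 3.278 / (3.278 + 22.7) = 0.1262.
So the output falls by 12.6 %.

12.6 %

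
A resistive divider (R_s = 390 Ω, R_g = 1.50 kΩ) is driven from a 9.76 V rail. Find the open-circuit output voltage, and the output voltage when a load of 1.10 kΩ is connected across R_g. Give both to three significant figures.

Unloaded: 7.75 V; loaded: 6.05 V

Open-circuit: V = 9.76 × 1500/(390 + 1500) = 7.75 V.
With the load, R_g becomes R_g‖R_L = 634.6 Ω, so V = 9.76 × 634.6/1025 = 6.05 V.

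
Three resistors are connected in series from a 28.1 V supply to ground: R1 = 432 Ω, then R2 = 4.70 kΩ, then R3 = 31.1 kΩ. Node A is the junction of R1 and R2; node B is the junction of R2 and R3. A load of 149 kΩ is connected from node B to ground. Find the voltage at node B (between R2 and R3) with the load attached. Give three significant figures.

At node B, R3 is in parallel with the load: R3‖R_L = 25730 Ω.
Below node A the resistance is R2 + (R3‖R_L) = 30430 Ω, so V_A = 28.1 × 30430/30860 = 27.71 V.
Then V_B = V_A × (R3‖R_L)/(R2 + R3‖R_L) = 27.71 × 25730/30430 = 23.4 V.

V ≈ 23.4 V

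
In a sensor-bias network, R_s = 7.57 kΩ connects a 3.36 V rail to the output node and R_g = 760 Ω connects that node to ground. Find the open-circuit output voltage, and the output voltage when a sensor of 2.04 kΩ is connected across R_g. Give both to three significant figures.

Unloaded: 0.307 V; loaded: 0.229 V

Open-circuit: V = 3.36 × 760/(7570 + 760) = 0.307 V.
With the load, R_g becomes R_g‖R_L = 553.7 Ω, so V = 3.36 × 553.7/8124 = 0.229 V.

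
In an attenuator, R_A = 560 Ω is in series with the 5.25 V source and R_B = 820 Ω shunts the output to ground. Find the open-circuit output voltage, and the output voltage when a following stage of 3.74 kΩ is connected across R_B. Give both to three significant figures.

Open-circuit: V = 5.25 × 820/(560 + 820) = 3.12 V.
With the load, R_B becomes R_B‖R_L = 672.5 Ω, so V = 5.25 × 672.5/1233 = 2.86 V.

Unloaded: 3.12 V; loaded: 2.86 V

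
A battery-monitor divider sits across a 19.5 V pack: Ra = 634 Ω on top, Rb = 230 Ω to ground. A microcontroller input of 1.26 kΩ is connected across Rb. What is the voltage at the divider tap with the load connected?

The load sits in parallel with Rb: Rb‖R_L = (230 × 1260) / (230 + 1260) = 194.5 Ω.
V_out = 19.5 × 194.5 / (634 + 194.5) = 19.5 × 194.5/828.5 = 4.58 V.
(Unloaded it would have been 5.19 V.)

V_out ≈ 4.58 V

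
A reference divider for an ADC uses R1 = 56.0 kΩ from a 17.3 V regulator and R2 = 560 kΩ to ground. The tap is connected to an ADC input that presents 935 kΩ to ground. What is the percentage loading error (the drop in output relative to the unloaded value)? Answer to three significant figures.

5.16 %

The divider's output (Thévenin) resistance is R1‖R2 = 50.91 kΩ.
Fractional drop under load = R_th/(R_th + R_L) = 50.91 / (50.91 + 935) = 0.05164.
So the output falls by 5.16 %.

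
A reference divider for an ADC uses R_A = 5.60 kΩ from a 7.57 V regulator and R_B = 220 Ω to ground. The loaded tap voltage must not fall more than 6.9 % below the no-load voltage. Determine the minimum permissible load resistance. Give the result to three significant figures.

R_L(min) ≈ 2.86 kΩ

Output resistance R_th = R_A‖R_B = (5600 × 220)/5820 = 211.7 Ω.
The fractional drop is R_th/(R_th + R_L); requiring this ≤ 0.0690 gives R_L ≥ R_th(1/0.0690 − 1) = 211.7 × 13.49 = 2.86 kΩ.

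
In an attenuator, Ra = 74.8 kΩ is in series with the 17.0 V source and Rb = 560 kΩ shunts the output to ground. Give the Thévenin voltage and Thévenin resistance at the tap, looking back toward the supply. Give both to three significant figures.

V_th is the open-circuit tap voltage: 17.0 × 560/(74.8 + 560) = 15.0 V.
With the supply zeroed, Ra and Rb appear in parallel from the tap: R_th = Ra‖Rb = (74.8 × 560)/634.8 = 66.0 kΩ.

V_th = 15.0 V, R_th = 66.0 kΩ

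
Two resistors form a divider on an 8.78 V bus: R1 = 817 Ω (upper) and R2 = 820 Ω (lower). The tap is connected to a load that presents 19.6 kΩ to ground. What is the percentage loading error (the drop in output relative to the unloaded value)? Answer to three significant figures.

The divider's output (Thévenin) resistance is R1‖R2 = 409.2 Ω.
Fractional drop under load = R_th/(R_th + R_L) = 409.2 / (409.2 + 19600) = 0.02045.
So the output falls by 2.05 %.

2.05 %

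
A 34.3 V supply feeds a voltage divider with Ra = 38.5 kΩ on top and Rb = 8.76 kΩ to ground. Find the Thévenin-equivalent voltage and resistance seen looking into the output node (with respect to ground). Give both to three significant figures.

V_th is the open-circuit tap voltage: 34.3 × 8.76/(38.5 + 8.76) = 6.36 V.
With the supply zeroed, Ra and Rb appear in parallel from the tap: R_th = Ra‖Rb = (38.5 × 8.76)/47.26 = 7.14 kΩ.

V_th = 6.36 V, R_th = 7.14 kΩ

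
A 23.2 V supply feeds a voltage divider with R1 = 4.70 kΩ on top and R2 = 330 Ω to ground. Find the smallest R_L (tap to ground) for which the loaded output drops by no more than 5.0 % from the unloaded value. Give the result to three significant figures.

Output resistance R_th = R1‖R2 = (4700 × 330)/5030 = 308.3 Ω.
The fractional drop is R_th/(R_th + R_L); requiring this ≤ 0.0500 gives R_L ≥ R_th(1/0.0500 − 1) = 308.3 × 19.00 = 5.86 kΩ.

R_L(min) ≈ 5.86 kΩ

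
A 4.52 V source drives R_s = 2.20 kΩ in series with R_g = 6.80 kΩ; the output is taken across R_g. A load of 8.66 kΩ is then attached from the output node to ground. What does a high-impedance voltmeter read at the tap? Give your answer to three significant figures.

The load sits in parallel with R_g: R_g‖R_L = (6.80 × 8.66) / (6.80 + 8.66) = 3.809 kΩ.
V_out = 4.52 × 3.809 / (2.20 + 3.809) = 4.52 × 3.809/6.009 = 2.87 V.

V_out ≈ 2.87 V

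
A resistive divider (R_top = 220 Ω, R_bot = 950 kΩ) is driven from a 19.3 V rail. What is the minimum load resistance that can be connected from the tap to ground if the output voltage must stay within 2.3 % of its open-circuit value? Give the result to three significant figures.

Output resistance R_th = R_top‖R_bot = (220 × 950000)/950200 = 219.9 Ω.
The fractional drop is R_th/(R_th + R_L); requiring this ≤ 0.0230 gives R_L ≥ R_th(1/0.0230 − 1) = 219.9 × 42.48 = 9.34 kΩ.

R_L(min) ≈ 9.34 kΩ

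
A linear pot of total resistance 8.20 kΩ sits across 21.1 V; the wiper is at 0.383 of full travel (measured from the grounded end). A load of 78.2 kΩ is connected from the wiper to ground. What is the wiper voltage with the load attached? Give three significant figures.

The wiper splits the pot into (1−α)R = 5.059 kΩ above and αR = 3.141 kΩ below.
Lower section ‖ load = 3.019 kΩ.
V_wiper = 21.1 × 3.019/(5.059 + 3.019) = 7.89 V.

V ≈ 7.89 V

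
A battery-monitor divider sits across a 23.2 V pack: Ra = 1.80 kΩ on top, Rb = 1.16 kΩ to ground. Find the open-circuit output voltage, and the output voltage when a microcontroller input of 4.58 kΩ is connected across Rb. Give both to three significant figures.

Open-circuit: V = 23.2 × 1.16/(1.80 + 1.16) = 9.09 V.
With the load, Rb becomes Rb‖R_L = 0.9256 kΩ, so V = 23.2 × 0.9256/2.726 = 7.88 V.

Unloaded: 9.09 V; loaded: 7.88 V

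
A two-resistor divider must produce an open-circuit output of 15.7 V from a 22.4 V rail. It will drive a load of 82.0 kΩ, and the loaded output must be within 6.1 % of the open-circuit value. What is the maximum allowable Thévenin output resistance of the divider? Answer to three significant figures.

R_th ≤ 5.33 kΩ

Loading drop = R_th/(R_th + R_L) ≤ 0.0610, so R_th ≤ R_L · ε/(1−ε) = 82.0 kΩ × 0.0610/0.9390 = 5.33 kΩ.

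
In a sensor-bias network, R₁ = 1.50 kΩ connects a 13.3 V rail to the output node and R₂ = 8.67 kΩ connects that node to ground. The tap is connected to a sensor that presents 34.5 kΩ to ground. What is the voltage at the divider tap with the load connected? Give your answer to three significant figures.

V_out ≈ 10.9 V

The load sits in parallel with R₂: R₂‖R_L = (8.67 × 34.5) / (8.67 + 34.5) = 6.929 kΩ.
V_out = 13.3 × 6.929 / (1.50 + 6.929) = 13.3 × 6.929/8.429 = 10.9 V.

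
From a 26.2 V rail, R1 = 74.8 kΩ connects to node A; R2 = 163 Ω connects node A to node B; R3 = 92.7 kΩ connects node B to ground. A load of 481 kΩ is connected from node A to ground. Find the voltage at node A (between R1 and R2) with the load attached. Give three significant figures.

Below node A the series string R2+R3 = 92860 Ω sits in parallel with the 481000 Ω load: 77840 Ω.
V_A = 26.2 × 77840/(74800 + 77840) = 13.4 V.

V ≈ 13.4 V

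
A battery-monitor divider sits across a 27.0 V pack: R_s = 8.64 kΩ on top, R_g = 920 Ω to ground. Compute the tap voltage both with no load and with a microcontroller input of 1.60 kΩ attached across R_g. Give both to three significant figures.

Open-circuit: V = 27.0 × 920/(8640 + 920) = 2.60 V.
With the load, R_g becomes R_g‖R_L = 584.1 Ω, so V = 27.0 × 584.1/9224 = 1.71 V.

Unloaded: 2.60 V; loaded: 1.71 V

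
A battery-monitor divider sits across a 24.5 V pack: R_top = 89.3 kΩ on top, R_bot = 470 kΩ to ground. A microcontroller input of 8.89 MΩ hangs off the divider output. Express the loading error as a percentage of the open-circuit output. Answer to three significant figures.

The divider's output (Thévenin) resistance is R_top‖R_bot = 75.04 kΩ.
Fractional drop under load = R_th/(R_th + R_L) = 75.04 / (75.04 + 8890) = 0.008371.
So the output falls by 0.837 %.

0.837 %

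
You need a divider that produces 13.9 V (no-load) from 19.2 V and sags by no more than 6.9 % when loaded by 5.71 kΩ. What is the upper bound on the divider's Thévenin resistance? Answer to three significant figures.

R_th ≤ 423 Ω

Loading drop = R_th/(R_th + R_L) ≤ 0.0690, so R_th ≤ R_L · ε/(1−ε) = 5.71 kΩ × 0.0690/0.9310 = 423 Ω.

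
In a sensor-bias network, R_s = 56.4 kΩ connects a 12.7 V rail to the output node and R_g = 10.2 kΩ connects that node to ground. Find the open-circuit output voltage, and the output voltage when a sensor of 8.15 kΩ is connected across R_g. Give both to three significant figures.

Open-circuit: V = 12.7 × 10.2/(56.4 + 10.2) = 1.95 V.
With the load, R_g becomes R_g‖R_L = 4.530 kΩ, so V = 12.7 × 4.530/60.93 = 0.944 V.

Unloaded: 1.95 V; loaded: 0.944 V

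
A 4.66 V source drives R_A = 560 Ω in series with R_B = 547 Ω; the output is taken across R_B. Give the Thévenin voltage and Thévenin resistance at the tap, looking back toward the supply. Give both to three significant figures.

V_th = 2.30 V, R_th = 277 Ω

V_th is the open-circuit tap voltage: 4.66 × 547/(560 + 547) = 2.30 V.
With the supply zeroed, R_A and R_B appear in parallel from the tap: R_th = R_A‖R_B = (560 × 547)/1107 = 277 Ω.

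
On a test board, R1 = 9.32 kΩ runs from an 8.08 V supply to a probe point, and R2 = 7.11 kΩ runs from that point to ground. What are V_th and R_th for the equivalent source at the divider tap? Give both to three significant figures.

V_th is the open-circuit tap voltage: 8.08 × 7.11/(9.32 + 7.11) = 3.50 V.
With the supply zeroed, R1 and R2 appear in parallel from the tap: R_th = R1‖R2 = (9.32 × 7.11)/16.43 = 4.03 kΩ.

V_th = 3.50 V, R_th = 4.03 kΩ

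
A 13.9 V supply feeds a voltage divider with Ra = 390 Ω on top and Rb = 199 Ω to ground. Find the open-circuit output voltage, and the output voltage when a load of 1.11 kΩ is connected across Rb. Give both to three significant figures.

Unloaded: 4.70 V; loaded: 4.20 V

Open-circuit: V = 13.9 × 199/(390 + 199) = 4.70 V.
With the load, Rb becomes Rb‖R_L = 168.7 Ω, so V = 13.9 × 168.7/558.7 = 4.20 V.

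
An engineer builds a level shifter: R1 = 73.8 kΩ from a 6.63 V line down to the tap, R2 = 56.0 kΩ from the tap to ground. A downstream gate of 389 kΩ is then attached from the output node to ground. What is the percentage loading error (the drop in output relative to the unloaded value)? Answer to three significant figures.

7.57 %

The divider's output (Thévenin) resistance is R1‖R2 = 31.84 kΩ.
Fractional drop under load = R_th/(R_th + R_L) = 31.84 / (31.84 + 389) = 0.07566.
So the output falls by 7.57 %.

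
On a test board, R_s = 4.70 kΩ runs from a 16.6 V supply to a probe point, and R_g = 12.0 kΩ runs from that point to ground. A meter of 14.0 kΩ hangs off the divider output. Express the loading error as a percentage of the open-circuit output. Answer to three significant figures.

Unloaded V = 16.6 × 12.0/16.70 = 11.93 V.
Loaded: R_g‖R_L = 6.462 kΩ, giving V = 16.6 × 6.462/11.16 = 9.610 V.
Drop = (11.93 − 9.610) / 11.93 = 19.4 %.

19.4 %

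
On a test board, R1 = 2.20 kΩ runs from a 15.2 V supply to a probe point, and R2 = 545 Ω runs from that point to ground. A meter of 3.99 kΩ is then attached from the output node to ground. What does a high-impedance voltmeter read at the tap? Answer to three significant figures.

The load sits in parallel with R2: R2‖R_L = (545 × 3990) / (545 + 3990) = 479.5 Ω.
V_out = 15.2 × 479.5 / (2200 + 479.5) = 15.2 × 479.5/2680 = 2.72 V.
(Unloaded it would have been 3.02 V.)

V_out ≈ 2.72 V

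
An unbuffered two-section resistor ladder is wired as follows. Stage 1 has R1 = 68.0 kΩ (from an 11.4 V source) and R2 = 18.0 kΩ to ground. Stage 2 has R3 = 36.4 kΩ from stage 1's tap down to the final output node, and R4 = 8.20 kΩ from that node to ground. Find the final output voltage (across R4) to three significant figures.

V_out ≈ 0.333 V

Stage 2 presents R3+R4 = 44.60 kΩ as a load on stage 1's tap.
Stage 1's lower leg becomes R2‖(R3+R4) = 12.82 kΩ, so V_mid = 11.4 × 12.82/80.82 = 1.809 V.
Stage 2 is itself unloaded: V_out = V_mid × R4/(R3+R4) = 1.809 × 8.20/44.60 = 0.333 V.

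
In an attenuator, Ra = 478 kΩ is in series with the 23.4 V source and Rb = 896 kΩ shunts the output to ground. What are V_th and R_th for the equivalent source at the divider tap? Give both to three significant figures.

V_th is the open-circuit tap voltage: 23.4 × 896/(478 + 896) = 15.3 V.
With the supply zeroed, Ra and Rb appear in parallel from the tap: R_th = Ra‖Rb = (478 × 896)/1374 = 312 kΩ.

V_th = 15.3 V, R_th = 312 kΩ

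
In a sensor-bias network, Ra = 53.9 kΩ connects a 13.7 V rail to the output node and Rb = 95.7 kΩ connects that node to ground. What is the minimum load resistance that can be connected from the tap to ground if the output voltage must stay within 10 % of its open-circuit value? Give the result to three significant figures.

Output resistance R_th = Ra‖Rb = (53.9 × 95.7)/149.6 = 34.48 kΩ.
The fractional drop is R_th/(R_th + R_L); requiring this ≤ 0.100 gives R_L ≥ R_th(1/0.100 − 1) = 34.48 × 9.000 = 310 kΩ.

R_L(min) ≈ 310 kΩ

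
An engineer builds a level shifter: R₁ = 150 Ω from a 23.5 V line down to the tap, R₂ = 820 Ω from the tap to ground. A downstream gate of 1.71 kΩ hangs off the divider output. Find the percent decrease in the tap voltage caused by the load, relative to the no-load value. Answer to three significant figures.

The divider's output (Thévenin) resistance is R₁‖R₂ = 126.8 Ω.
Fractional drop under load = R_th/(R_th + R_L) = 126.8 / (126.8 + 1710) = 0.06904.
So the output falls by 6.90 %.

6.90 %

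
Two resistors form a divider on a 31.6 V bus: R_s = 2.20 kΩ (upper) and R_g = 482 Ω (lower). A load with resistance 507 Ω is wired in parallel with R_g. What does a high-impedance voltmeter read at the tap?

The load sits in parallel with R_g: R_g‖R_L = (482 × 507) / (482 + 507) = 247.1 Ω.
V_out = 31.6 × 247.1 / (2200 + 247.1) = 31.6 × 247.1/2447 = 3.19 V.

V_out ≈ 3.19 V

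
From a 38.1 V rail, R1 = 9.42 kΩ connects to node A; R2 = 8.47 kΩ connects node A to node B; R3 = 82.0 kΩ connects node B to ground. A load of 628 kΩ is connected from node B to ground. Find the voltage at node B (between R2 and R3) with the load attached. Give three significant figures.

V ≈ 30.6 V

At node B, R3 is in parallel with the load: R3‖R_L = 72.53 kΩ.
Below node A the resistance is R2 + (R3‖R_L) = 81.00 kΩ, so V_A = 38.1 × 81.00/90.42 = 34.13 V.
Then V_B = V_A × (R3‖R_L)/(R2 + R3‖R_L) = 34.13 × 72.53/81.00 = 30.6 V.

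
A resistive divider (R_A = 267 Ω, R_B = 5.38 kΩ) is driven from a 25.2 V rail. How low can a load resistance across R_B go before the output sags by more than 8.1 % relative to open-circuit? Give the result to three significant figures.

Output resistance R_th = R_A‖R_B = (267 × 5380)/5647 = 254.4 Ω.
The fractional drop is R_th/(R_th + R_L); requiring this ≤ 0.0810 gives R_L ≥ R_th(1/0.0810 − 1) = 254.4 × 11.35 = 2.89 kΩ.

R_L(min) ≈ 2.89 kΩ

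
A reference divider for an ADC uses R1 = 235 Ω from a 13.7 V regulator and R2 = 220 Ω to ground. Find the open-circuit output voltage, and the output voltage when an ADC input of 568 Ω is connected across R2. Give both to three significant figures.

Unloaded: 6.62 V; loaded: 5.52 V

Open-circuit: V = 13.7 × 220/(235 + 220) = 6.62 V.
With the load, R2 becomes R2‖R_L = 158.6 Ω, so V = 13.7 × 158.6/393.6 = 5.52 V.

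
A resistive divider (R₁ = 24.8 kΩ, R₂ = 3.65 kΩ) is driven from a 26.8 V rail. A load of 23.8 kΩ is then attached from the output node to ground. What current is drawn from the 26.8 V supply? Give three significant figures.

I ≈ 0.958 mA

R₂‖R_L = 3.165 kΩ, so the source sees R₁ + R₂‖R_L = 27.96 kΩ.
I = 26.8 V / 27.96 kΩ = 0.958 mA.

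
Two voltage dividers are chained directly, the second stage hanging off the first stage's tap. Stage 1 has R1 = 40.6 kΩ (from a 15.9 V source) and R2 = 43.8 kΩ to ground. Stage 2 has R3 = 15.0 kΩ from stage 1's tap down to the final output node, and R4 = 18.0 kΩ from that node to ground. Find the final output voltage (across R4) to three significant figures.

Stage 2 presents R3+R4 = 33.00 kΩ as a load on stage 1's tap.
Stage 1's lower leg becomes R2‖(R3+R4) = 18.82 kΩ, so V_mid = 15.9 × 18.82/59.42 = 5.036 V.
Stage 2 is itself unloaded: V_out = V_mid × R4/(R3+R4) = 5.036 × 18.0/33.00 = 2.75 V.

V_out ≈ 2.75 V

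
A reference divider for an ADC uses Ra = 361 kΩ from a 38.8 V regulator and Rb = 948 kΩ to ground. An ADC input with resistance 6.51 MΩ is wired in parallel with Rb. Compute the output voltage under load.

V_out ≈ 27.0 V

The load sits in parallel with Rb: Rb‖R_L = (948 × 6510) / (948 + 6510) = 827.5 kΩ.
V_out = 38.8 × 827.5 / (361 + 827.5) = 38.8 × 827.5/1188 = 27.0 V.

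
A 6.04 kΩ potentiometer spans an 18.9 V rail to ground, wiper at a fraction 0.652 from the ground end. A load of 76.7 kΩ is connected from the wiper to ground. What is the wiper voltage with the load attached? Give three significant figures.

V ≈ 12.1 V

The wiper splits the pot into (1−α)R = 2.102 kΩ above and αR = 3.938 kΩ below.
Lower section ‖ load = 3.746 kΩ.
V_wiper = 18.9 × 3.746/(2.102 + 3.746) = 12.1 V.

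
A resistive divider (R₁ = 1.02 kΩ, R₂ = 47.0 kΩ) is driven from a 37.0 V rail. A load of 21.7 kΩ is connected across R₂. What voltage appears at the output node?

V_out ≈ 34.6 V

The load sits in parallel with R₂: R₂‖R_L = (47.0 × 21.7) / (47.0 + 21.7) = 14.85 kΩ.
V_out = 37.0 × 14.85 / (1.02 + 14.85) = 37.0 × 14.85/15.87 = 34.6 V.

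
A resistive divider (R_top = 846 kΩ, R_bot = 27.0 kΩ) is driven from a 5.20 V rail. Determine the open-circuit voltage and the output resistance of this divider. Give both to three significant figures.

V_th = 0.161 V, R_th = 26.2 kΩ

V_th is the open-circuit tap voltage: 5.20 × 27.0/(846 + 27.0) = 0.161 V.
With the supply zeroed, R_top and R_bot appear in parallel from the tap: R_th = R_top‖R_bot = (846 × 27.0)/873.0 = 26.2 kΩ.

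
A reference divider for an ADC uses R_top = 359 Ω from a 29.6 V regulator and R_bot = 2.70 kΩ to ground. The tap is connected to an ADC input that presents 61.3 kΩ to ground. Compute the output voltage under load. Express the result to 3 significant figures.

The load sits in parallel with R_bot: R_bot‖R_L = (2700 × 61300) / (2700 + 61300) = 2586 Ω.
V_out = 29.6 × 2586 / (359 + 2586) = 29.6 × 2586/2945 = 26.0 V.

V_out ≈ 26.0 V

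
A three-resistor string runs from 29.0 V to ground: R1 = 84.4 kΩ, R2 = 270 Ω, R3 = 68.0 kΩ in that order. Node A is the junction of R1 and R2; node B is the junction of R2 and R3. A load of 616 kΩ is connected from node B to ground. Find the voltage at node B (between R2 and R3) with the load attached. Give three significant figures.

V ≈ 12.2 V

At node B, R3 is in parallel with the load: R3‖R_L = 61240 Ω.
Below node A the resistance is R2 + (R3‖R_L) = 61510 Ω, so V_A = 29.0 × 61510/145900 = 12.23 V.
Then V_B = V_A × (R3‖R_L)/(R2 + R3‖R_L) = 12.23 × 61240/61510 = 12.2 V.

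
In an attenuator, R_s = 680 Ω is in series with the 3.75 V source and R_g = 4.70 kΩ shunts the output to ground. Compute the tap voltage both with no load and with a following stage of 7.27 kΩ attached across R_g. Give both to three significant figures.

Open-circuit: V = 3.75 × 4700/(680 + 4700) = 3.28 V.
With the load, R_g becomes R_g‖R_L = 2855 Ω, so V = 3.75 × 2855/3535 = 3.03 V.

Unloaded: 3.28 V; loaded: 3.03 V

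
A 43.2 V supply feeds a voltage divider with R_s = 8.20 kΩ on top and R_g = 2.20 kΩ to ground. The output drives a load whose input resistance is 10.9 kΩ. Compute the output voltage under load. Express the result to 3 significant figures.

V_out ≈ 7.88 V

The load sits in parallel with R_g: R_g‖R_L = (2.20 × 10.9) / (2.20 + 10.9) = 1.831 kΩ.
V_out = 43.2 × 1.831 / (8.20 + 1.831) = 43.2 × 1.831/10.03 = 7.88 V.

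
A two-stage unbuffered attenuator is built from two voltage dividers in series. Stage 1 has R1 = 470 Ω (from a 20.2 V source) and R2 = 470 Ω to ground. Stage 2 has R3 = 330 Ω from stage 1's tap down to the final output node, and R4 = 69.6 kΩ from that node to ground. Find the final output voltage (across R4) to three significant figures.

V_out ≈ 10.0 V

Stage 2 presents R3+R4 = 69930 Ω as a load on stage 1's tap.
Stage 1's lower leg becomes R2‖(R3+R4) = 466.9 Ω, so V_mid = 20.2 × 466.9/936.9 = 10.07 V.
Stage 2 is itself unloaded: V_out = V_mid × R4/(R3+R4) = 10.07 × 69600/69930 = 10.0 V.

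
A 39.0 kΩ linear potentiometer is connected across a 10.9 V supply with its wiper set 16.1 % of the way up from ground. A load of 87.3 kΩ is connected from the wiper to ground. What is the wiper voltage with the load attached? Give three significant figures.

V ≈ 1.66 V

The wiper splits the pot into (1−α)R = 32.72 kΩ above and αR = 6.279 kΩ below.
Lower section ‖ load = 5.858 kΩ.
V_wiper = 10.9 × 5.858/(32.72 + 5.858) = 1.66 V.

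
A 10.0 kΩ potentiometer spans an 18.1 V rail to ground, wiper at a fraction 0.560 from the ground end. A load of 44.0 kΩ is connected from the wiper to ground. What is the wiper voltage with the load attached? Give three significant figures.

V ≈ 9.60 V

The wiper splits the pot into (1−α)R = 4.400 kΩ above and αR = 5.600 kΩ below.
Lower section ‖ load = 4.968 kΩ.
V_wiper = 18.1 × 4.968/(4.400 + 4.968) = 9.60 V.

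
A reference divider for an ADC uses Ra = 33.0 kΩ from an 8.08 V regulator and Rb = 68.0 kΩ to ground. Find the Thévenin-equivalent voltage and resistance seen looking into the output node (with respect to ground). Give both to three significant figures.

V_th = 5.44 V, R_th = 22.2 kΩ

V_th is the open-circuit tap voltage: 8.08 × 68.0/(33.0 + 68.0) = 5.44 V.
With the supply zeroed, Ra and Rb appear in parallel from the tap: R_th = Ra‖Rb = (33.0 × 68.0)/101.0 = 22.2 kΩ.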